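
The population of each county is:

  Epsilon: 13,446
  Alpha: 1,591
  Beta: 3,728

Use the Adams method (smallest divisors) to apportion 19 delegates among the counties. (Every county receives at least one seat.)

Standard divisor 18765/19 ≈ 987.632; standard quotas: Epsilon 13.614, Alpha 1.611, Beta 3.775.
Rounding up gives 14, 2, 4 = 20 seats, so the divisor must be adjusted.
With modified divisor 1100: modified quotas Epsilon 12.224, Alpha 1.446, Beta 3.389.
Rounding up: Epsilon 13, Alpha 2, Beta 4 (total 19).

Epsilon 13, Alpha 2, Beta 4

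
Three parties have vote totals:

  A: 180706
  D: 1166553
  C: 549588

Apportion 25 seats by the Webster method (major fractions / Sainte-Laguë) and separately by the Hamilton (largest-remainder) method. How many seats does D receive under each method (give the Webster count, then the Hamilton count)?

Webster: A 2, D 16, C 7.
Hamilton: A 3, D 15, C 7.
D gets 16 under Webster and 15 under Hamilton.

16 and 15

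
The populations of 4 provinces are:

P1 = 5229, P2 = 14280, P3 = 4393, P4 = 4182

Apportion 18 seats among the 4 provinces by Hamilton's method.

P1: 3, P2: 9, P3: 3, P4: 3

Total 28084; standard divisor 28084/18 ≈ 1560.222.
Standard quotas: P1 3.3514, P2 9.1525, P3 2.8156, P4 2.6804.
Lower quotas: P1 3, P2 9, P3 2, P4 2 (sum 16, leaving 2 seats).
Remainders in descending order: P3 0.8156, P4 0.6804, P1 0.3514, P2 0.1525.
Largest remainders: P3, P4 receive the extra seats.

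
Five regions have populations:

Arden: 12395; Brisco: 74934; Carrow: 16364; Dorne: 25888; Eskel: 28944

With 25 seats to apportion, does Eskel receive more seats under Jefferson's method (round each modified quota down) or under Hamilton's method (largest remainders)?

Jefferson: Arden 2, Brisco 12, Carrow 2, Dorne 4, Eskel 5.
Hamilton: Arden 2, Brisco 12, Carrow 3, Dorne 4, Eskel 4.
Eskel gets 5 under Jefferson and 4 under Hamilton.

Jefferson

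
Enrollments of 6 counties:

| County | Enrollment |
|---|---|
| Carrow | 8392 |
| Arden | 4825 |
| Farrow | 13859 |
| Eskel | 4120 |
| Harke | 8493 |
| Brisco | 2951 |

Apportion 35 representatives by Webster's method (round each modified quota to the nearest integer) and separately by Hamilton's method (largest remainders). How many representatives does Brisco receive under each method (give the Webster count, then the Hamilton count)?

2 and 3

Webster: Carrow 7, Arden 4, Farrow 12, Eskel 3, Harke 7, Brisco 2.
Hamilton: Carrow 7, Arden 4, Farrow 11, Eskel 3, Harke 7, Brisco 3.
Brisco gets 2 under Webster and 3 under Hamilton.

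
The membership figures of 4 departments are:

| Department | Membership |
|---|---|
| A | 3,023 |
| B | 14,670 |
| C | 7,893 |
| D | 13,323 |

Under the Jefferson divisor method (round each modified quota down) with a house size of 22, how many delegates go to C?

Standard divisor 38909/22 ≈ 1768.591; standard quotas: A 1.709, B 8.295, C 4.463, D 7.533.
Rounding down gives 1, 8, 4, 7 = 20 seats, so the divisor must be adjusted.
With modified divisor 1600: modified quotas A 1.889, B 9.169, C 4.933, D 8.327.
Rounding down: A 1, B 9, C 4, D 8 (total 22).
C receives 4.

4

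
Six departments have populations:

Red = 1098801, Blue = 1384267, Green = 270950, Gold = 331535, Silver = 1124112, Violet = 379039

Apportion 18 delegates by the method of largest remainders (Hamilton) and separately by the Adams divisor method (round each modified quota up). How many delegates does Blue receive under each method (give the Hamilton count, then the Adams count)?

6 and 5

Hamilton: Red 4, Blue 6, Green 1, Gold 1, Silver 4, Violet 2.
Adams: Red 4, Blue 5, Green 1, Gold 2, Silver 4, Violet 2.
Blue gets 6 under Hamilton and 5 under Adams.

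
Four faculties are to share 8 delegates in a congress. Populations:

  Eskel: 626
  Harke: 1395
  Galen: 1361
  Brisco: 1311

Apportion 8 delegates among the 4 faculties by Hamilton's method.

The standard divisor is 4693/8 ≈ 586.625.
Standard quotas: Eskel 1.067, Harke 2.378, Galen 2.320, Brisco 2.235.
Lower quotas: Eskel 1, Harke 2, Galen 2, Brisco 2 (sum 7, leaving 1 seat).
Remainders in descending order: Harke 0.378, Galen 0.320, Brisco 0.235, Eskel 0.067.
The surplus seat goes to Harke.

Eskel: 1, Harke: 3, Galen: 2, Brisco: 2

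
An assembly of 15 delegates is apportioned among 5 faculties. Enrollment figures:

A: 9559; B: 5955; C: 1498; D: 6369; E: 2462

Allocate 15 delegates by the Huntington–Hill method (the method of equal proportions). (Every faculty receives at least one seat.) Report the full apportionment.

A: 6; B: 3; C: 1; D: 4; E: 1

With divisor 1743: modified quotas A 5.484, B 3.417, C 0.859, D 3.654, E 1.413.
Geometric-mean thresholds: A √(5·6)=5.477, B √(3·4)=3.464, C (min 1), D √(3·4)=3.464, E √(1·2)=1.414.
Each quota rounded against its threshold gives A 6, B 3, C 1, D 4, E 1 (total 15).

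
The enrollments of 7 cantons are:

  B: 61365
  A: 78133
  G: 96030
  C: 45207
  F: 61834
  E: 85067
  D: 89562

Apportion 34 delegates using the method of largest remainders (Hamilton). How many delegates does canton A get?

5

The standard divisor is 517198/34 ≈ 15211.706.
Standard quotas: B 4.0341, A 5.1364, G 6.3129, C 2.9719, F 4.0649, E 5.5922, D 5.8877.
Lower quotas: B 4, A 5, G 6, C 2, F 4, E 5, D 5 (sum 31, leaving 3 seats).
Remainders in descending order: C 0.9719, D 0.8877, E 0.5922, G 0.3129, A 0.1364, F 0.0649, B 0.0341.
The surplus seats go to C, D, E.
A receives 5.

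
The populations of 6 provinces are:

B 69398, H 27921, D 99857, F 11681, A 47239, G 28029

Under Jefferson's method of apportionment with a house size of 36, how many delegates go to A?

6

Standard divisor 284125/36 ≈ 7892.361; standard quotas: B 8.793, H 3.538, D 12.652, F 1.480, A 5.985, G 3.551.
Rounding down gives 8, 3, 12, 1, 5, 3 = 32 seats, so the divisor must be adjusted.
With modified divisor 7100: modified quotas B 9.774, H 3.933, D 14.064, F 1.645, A 6.653, G 3.948.
Rounding down: B 9, H 3, D 14, F 1, A 6, G 3 (total 36).
A receives 6.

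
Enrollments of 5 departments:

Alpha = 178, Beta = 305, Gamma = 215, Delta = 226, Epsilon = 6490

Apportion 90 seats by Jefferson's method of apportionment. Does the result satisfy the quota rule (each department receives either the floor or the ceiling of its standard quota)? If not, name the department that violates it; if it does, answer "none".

Standard quotas: Alpha 2.161, Beta 3.702, Gamma 2.610, Delta 2.743, Epsilon 78.783.
Jefferson allocation: Alpha 2, Beta 3, Gamma 2, Delta 2, Epsilon 81.
Epsilon has quota 78.783 (lower 78, upper 79) but receives 81 — outside the quota interval.

Epsilon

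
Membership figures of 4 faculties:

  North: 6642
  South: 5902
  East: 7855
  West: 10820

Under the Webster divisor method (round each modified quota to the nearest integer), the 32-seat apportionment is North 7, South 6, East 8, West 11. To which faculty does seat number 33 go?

West

Priority for the next seat is population ÷ (current seats + 0.5).
Priorities: North 885.600, South 908.000, East 924.118, West 940.870.
Highest priority: West.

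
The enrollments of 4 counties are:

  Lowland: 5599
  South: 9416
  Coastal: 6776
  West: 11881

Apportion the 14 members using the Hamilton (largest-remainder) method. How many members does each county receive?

Total 33672; standard divisor 33672/14 ≈ 2405.143.
Standard quotas: Lowland 2.3279, South 3.9149, Coastal 2.8173, West 4.9398.
Lower quotas: Lowland 2, South 3, Coastal 2, West 4 (sum 11, leaving 3 seats).
Remainders in descending order: West 0.9398, South 0.9149, Coastal 0.8173, Lowland 0.3279.
Largest remainders: West, South, Coastal receive the extra seats.

Lowland 2; South 4; Coastal 3; West 5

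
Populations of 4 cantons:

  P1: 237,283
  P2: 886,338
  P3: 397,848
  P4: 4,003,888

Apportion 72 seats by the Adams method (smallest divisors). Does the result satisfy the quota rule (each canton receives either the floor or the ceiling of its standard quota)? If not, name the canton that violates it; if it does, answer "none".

P4

Standard quotas: P1 3.092, P2 11.550, P3 5.184, P4 52.174.
Adams allocation: P1 3, P2 12, P3 6, P4 51.
P4 has quota 52.174 (lower 52, upper 53) but receives 51 — outside the quota interval.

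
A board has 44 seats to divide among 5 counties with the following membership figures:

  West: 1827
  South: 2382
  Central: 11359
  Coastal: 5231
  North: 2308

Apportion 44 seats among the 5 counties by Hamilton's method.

West: 3, South: 5, Central: 22, Coastal: 10, North: 4

The standard divisor is 23107/44 ≈ 525.159.
Standard quotas: West 3.4789, South 4.5358, Central 21.6296, Coastal 9.9608, North 4.3949.
Lower quotas: West 3, South 4, Central 21, Coastal 9, North 4 (sum 41, leaving 3 seats).
Remainders in descending order: Coastal 0.9608, Central 0.6296, South 0.5358, West 0.4789, North 0.3949.
The surplus seats go to Coastal, Central, South.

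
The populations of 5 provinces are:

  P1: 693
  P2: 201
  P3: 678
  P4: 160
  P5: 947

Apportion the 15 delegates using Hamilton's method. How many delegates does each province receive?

P1=4, P2=1, P3=4, P4=1, P5=5

Standard divisor: 2679 ÷ 15 ≈ 178.6.
Standard quotas: P1 3.880, P2 1.125, P3 3.796, P4 0.896, P5 5.302.
Lower quotas: P1 3, P2 1, P3 3, P4 0, P5 5 (sum 12, leaving 3 seats).
Remainders in descending order: P4 0.896, P1 0.880, P3 0.796, P5 0.302, P2 0.125.
The surplus seats go to P4, P1, P3.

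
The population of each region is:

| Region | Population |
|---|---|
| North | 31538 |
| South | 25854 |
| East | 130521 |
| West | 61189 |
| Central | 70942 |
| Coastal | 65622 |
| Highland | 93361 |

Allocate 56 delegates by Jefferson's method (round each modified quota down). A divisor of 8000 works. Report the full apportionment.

With modified divisor 8000: modified quotas North 3.942, South 3.232, East 16.315, West 7.649, Central 8.868, Coastal 8.203, Highland 11.670.
Rounding down: North 3, South 3, East 16, West 7, Central 8, Coastal 8, Highland 11 (total 56).

North 3, South 3, East 16, West 7, Central 8, Coastal 8, Highland 11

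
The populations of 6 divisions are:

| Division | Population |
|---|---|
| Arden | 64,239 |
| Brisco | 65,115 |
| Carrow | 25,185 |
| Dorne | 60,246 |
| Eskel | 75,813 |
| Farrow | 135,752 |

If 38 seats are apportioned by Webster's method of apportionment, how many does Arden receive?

Standard divisor 426350/38 ≈ 11219.737; standard quotas: Arden 5.726, Brisco 5.804, Carrow 2.245, Dorne 5.370, Eskel 6.757, Farrow 12.099.
Rounding to the nearest integer gives Arden 6, Brisco 6, Carrow 2, Dorne 5, Eskel 7, Farrow 12 — total 38, matching the house size, so no adjustment is needed.
Arden receives 6.

6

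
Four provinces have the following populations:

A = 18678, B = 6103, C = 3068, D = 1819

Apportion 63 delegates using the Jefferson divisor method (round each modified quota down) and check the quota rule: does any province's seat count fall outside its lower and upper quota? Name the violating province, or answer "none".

Standard quotas: A 39.663, B 12.960, C 6.515, D 3.863.
Jefferson allocation: A 41, B 13, C 6, D 3.
A has quota 39.663 (lower 39, upper 40) but receives 41 — outside the quota interval.

A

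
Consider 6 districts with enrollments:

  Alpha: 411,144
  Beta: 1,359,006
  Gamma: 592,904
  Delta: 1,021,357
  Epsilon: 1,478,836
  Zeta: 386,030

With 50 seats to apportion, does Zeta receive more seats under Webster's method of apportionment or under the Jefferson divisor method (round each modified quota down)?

Webster

Webster: Alpha 4, Beta 13, Gamma 6, Delta 9, Epsilon 14, Zeta 4.
Jefferson: Alpha 4, Beta 13, Gamma 6, Delta 10, Epsilon 14, Zeta 3.
Zeta gets 4 under Webster and 3 under Jefferson.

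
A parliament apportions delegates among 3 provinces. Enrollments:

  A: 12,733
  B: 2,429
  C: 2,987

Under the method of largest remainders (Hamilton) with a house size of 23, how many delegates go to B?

The standard divisor is 18149/23 ≈ 789.087.
Standard quotas: A 16.1364, B 3.0782, C 3.7854.
Lower quotas: A 16, B 3, C 3 (sum 22, leaving 1 seat).
Remainders in descending order: C 0.7854, A 0.1364, B 0.0782.
The surplus seat goes to C.
B receives 3.

3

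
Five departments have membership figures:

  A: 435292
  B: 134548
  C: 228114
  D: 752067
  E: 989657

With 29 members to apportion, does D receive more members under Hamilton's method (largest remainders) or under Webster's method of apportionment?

Hamilton: A 5, B 1, C 3, D 9, E 11.
Webster: A 5, B 2, C 3, D 8, E 11.
D gets 9 under Hamilton and 8 under Webster.

Hamilton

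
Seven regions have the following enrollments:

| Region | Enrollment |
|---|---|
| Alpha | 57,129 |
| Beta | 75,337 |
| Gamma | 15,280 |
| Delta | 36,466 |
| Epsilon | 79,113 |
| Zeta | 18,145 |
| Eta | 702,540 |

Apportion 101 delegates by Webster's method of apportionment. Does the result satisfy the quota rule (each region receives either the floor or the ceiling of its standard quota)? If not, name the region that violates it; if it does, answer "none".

Standard quotas: Alpha 5.864, Beta 7.733, Gamma 1.568, Delta 3.743, Epsilon 8.120, Zeta 1.862, Eta 72.110.
Webster allocation: Alpha 6, Beta 8, Gamma 2, Delta 4, Epsilon 8, Zeta 2, Eta 71.
Eta has quota 72.110 (lower 72, upper 73) but receives 71 — outside the quota interval.

Eta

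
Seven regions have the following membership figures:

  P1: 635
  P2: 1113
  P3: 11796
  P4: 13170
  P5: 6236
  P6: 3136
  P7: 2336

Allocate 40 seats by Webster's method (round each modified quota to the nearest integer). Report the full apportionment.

Standard divisor 38422/40 ≈ 960.55; standard quotas: P1 0.661, P2 1.159, P3 12.280, P4 13.711, P5 6.492, P6 3.265, P7 2.432.
Rounding to the nearest integer gives 1, 1, 12, 14, 6, 3, 2 = 39 seats, so the divisor must be adjusted.
With modified divisor 950: modified quotas P1 0.668, P2 1.172, P3 12.417, P4 13.863, P5 6.564, P6 3.301, P7 2.459.
Rounding to the nearest integer: P1 1, P2 1, P3 12, P4 14, P5 7, P6 3, P7 2 (total 40).

P1=1, P2=1, P3=12, P4=14, P5=7, P6=3, P7=2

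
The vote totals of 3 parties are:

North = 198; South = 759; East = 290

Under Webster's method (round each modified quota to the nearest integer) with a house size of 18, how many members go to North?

3

Standard divisor 1247/18 ≈ 69.278; standard quotas: North 2.858, South 10.956, East 4.186.
Rounding to the nearest integer gives North 3, South 11, East 4 — total 18, matching the house size, so no adjustment is needed.
North receives 3.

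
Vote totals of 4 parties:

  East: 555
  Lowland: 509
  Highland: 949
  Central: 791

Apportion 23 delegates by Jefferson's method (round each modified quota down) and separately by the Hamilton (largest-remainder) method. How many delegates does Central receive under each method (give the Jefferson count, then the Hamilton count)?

7 and 6

Jefferson: East 4, Lowland 4, Highland 8, Central 7.
Hamilton: East 5, Lowland 4, Highland 8, Central 6.
Central gets 7 under Jefferson and 6 under Hamilton.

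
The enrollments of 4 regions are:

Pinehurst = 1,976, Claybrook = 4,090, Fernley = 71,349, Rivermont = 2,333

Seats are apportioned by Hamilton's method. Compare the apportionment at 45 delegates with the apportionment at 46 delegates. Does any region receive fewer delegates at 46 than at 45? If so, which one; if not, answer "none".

At 45 seats: Pinehurst 1, Claybrook 2, Fernley 40, Rivermont 2.
At 46 seats: Pinehurst 1, Claybrook 3, Fernley 41, Rivermont 1.
Rivermont drops from 2 to 1.

Rivermont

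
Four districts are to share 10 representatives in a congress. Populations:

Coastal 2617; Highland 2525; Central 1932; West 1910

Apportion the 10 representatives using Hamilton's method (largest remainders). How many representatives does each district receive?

Coastal 3; Highland 3; Central 2; West 2

Total 8984; standard divisor 8984/10 ≈ 898.4.
Standard quotas: Coastal 2.913, Highland 2.811, Central 2.150, West 2.126.
Lower quotas: Coastal 2, Highland 2, Central 2, West 2 (sum 8, leaving 2 seats).
Remainders in descending order: Coastal 0.913, Highland 0.811, Central 0.150, West 0.126.
The surplus seats go to Coastal, Highland.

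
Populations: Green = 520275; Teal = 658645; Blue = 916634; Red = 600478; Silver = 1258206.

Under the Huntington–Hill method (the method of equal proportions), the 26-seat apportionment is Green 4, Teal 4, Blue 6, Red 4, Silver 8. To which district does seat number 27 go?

Priority for the next seat is population ÷ (√(s·(s+1))).
Priorities: Green 116337.027, Teal 147277.499, Blue 141439.697, Red 134270.963, Silver 148280.999.
Highest priority: Silver.

Silver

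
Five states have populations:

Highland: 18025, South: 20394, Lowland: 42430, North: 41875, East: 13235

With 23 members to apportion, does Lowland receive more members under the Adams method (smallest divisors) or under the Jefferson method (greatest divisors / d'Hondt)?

Jefferson

Adams: Highland 3, South 4, Lowland 7, North 7, East 2.
Jefferson: Highland 3, South 3, Lowland 8, North 7, East 2.
Lowland gets 7 under Adams and 8 under Jefferson.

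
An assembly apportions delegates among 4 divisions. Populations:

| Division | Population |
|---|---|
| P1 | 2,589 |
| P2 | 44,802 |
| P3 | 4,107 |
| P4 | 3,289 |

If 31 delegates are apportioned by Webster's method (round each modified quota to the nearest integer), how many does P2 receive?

26

Standard divisor 54787/31 ≈ 1767.323; standard quotas: P1 1.465, P2 25.350, P3 2.324, P4 1.861.
Rounding to the nearest integer gives 1, 25, 2, 2 = 30 seats, so the divisor must be adjusted.
With modified divisor 1750.75: modified quotas P1 1.479, P2 25.590, P3 2.346, P4 1.879.
Rounding to the nearest integer: P1 1, P2 26, P3 2, P4 2 (total 31).
P2 receives 26.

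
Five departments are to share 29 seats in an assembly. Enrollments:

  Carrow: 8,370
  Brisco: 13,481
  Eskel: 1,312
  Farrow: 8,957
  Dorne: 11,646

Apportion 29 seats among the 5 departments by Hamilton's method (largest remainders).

The standard divisor is 43766/29 ≈ 1509.172.
Standard quotas: Carrow 5.5461, Brisco 8.9327, Eskel 0.8694, Farrow 5.9350, Dorne 7.7168.
Lower quotas: Carrow 5, Brisco 8, Eskel 0, Farrow 5, Dorne 7 (sum 25, leaving 4 seats).
Remainders in descending order: Farrow 0.9350, Brisco 0.9327, Eskel 0.8694, Dorne 0.7168, Carrow 0.5461.
Largest remainders: Farrow, Brisco, Eskel, Dorne receive the extra seats.

Carrow=5, Brisco=9, Eskel=1, Farrow=6, Dorne=8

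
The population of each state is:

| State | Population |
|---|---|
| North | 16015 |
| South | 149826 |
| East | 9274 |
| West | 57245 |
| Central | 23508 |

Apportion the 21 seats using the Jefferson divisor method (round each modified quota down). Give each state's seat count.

Standard divisor 255868/21 ≈ 12184.19; standard quotas: North 1.314, South 12.297, East 0.761, West 4.698, Central 1.929.
Rounding down gives 1, 12, 0, 4, 1 = 18 seats, so the divisor must be adjusted.
With modified divisor 11100: modified quotas North 1.443, South 13.498, East 0.835, West 5.157, Central 2.118.
Rounding down: North 1, South 13, East 0, West 5, Central 2 (total 21).

North: 1, South: 13, East: 0, West: 5, Central: 2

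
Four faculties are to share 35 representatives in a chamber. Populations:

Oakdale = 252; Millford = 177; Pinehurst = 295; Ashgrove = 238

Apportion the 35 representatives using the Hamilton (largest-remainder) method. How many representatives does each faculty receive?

Total 962; standard divisor 962/35 ≈ 27.486.
Standard quotas: Oakdale 9.168, Millford 6.440, Pinehurst 10.733, Ashgrove 8.659.
Lower quotas: Oakdale 9, Millford 6, Pinehurst 10, Ashgrove 8 (sum 33, leaving 2 seats).
Remainders in descending order: Pinehurst 0.733, Ashgrove 0.659, Millford 0.440, Oakdale 0.168.
The surplus seats go to Pinehurst, Ashgrove.

Oakdale 9, Millford 6, Pinehurst 11, Ashgrove 9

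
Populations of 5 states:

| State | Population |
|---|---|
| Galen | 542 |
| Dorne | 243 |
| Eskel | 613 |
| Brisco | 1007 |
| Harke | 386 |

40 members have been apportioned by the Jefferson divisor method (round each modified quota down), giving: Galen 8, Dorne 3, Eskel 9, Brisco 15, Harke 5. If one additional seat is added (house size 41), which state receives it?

Harke

Priority for the next seat is population ÷ (current seats + 1).
Priorities: Galen 60.222, Dorne 60.750, Eskel 61.300, Brisco 62.938, Harke 64.333.
Highest priority: Harke.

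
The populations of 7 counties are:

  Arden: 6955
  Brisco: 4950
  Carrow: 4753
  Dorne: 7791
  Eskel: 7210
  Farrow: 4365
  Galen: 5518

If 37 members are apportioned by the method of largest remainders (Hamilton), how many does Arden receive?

6

Total 41542; standard divisor 41542/37 ≈ 1122.757.
Standard quotas: Arden 6.1946, Brisco 4.4088, Carrow 4.2333, Dorne 6.9392, Eskel 6.4217, Farrow 3.8878, Galen 4.9147.
Lower quotas: Arden 6, Brisco 4, Carrow 4, Dorne 6, Eskel 6, Farrow 3, Galen 4 (sum 33, leaving 4 seats).
Remainders in descending order: Dorne 0.9392, Galen 0.9147, Farrow 0.8878, Eskel 0.4217, Brisco 0.4088, Carrow 0.2333, Arden 0.1946.
The surplus seats go to Dorne, Galen, Farrow, Eskel.
Arden receives 6.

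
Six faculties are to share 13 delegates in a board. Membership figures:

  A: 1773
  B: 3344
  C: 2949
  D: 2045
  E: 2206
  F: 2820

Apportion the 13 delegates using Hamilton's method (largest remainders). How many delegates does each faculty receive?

The standard divisor is 15137/13 ≈ 1164.385.
Standard quotas: A 1.523, B 2.872, C 2.533, D 1.756, E 1.895, F 2.422.
Lower quotas: A 1, B 2, C 2, D 1, E 1, F 2 (sum 9, leaving 4 seats).
Remainders in descending order: E 0.895, B 0.872, D 0.756, C 0.533, A 0.523, F 0.422.
Largest remainders: E, B, D, C receive the extra seats.

A: 1; B: 3; C: 3; D: 2; E: 2; F: 2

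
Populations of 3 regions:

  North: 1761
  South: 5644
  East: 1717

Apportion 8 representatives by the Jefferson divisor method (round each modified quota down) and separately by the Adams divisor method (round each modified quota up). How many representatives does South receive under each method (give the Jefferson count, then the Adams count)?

6 and 4

Jefferson: North 1, South 6, East 1.
Adams: North 2, South 4, East 2.
South gets 6 under Jefferson and 4 under Adams.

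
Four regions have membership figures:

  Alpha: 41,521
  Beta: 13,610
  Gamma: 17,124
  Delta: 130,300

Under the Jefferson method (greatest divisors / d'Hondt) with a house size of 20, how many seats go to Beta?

Standard divisor 202555/20 ≈ 10127.75; standard quotas: Alpha 4.100, Beta 1.344, Gamma 1.691, Delta 12.866.
Rounding down gives 4, 1, 1, 12 = 18 seats, so the divisor must be adjusted.
With modified divisor 9000: modified quotas Alpha 4.613, Beta 1.512, Gamma 1.903, Delta 14.478.
Rounding down: Alpha 4, Beta 1, Gamma 1, Delta 14 (total 20).
Beta receives 1.

1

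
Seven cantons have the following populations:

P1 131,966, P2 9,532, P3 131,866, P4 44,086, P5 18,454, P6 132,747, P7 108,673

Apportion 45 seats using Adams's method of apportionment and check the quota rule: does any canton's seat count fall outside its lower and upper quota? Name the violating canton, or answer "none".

Standard quotas: P1 10.286, P2 0.743, P3 10.278, P4 3.436, P5 1.438, P6 10.347, P7 8.471.
Adams allocation: P1 10, P2 1, P3 10, P4 4, P5 2, P6 10, P7 8.
Every allocation lies between the lower and upper quota.

none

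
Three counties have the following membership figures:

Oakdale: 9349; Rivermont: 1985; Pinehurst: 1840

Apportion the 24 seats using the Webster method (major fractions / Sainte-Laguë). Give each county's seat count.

Standard divisor 13174/24 ≈ 548.917; standard quotas: Oakdale 17.032, Rivermont 3.616, Pinehurst 3.352.
Rounding to the nearest integer gives Oakdale 17, Rivermont 4, Pinehurst 3 — total 24, matching the house size, so no adjustment is needed.

Oakdale 17; Rivermont 4; Pinehurst 3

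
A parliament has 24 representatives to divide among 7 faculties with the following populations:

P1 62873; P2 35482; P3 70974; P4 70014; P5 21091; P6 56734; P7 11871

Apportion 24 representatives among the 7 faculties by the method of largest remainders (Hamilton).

The standard divisor is 329039/24 ≈ 13709.958.
Standard quotas: P1 4.5859, P2 2.5880, P3 5.1768, P4 5.1068, P5 1.5384, P6 4.1382, P7 0.8659.
Lower quotas: P1 4, P2 2, P3 5, P4 5, P5 1, P6 4, P7 0 (sum 21, leaving 3 seats).
Remainders in descending order: P7 0.8659, P2 0.5880, P1 0.5859, P5 0.5384, P3 0.1768, P6 0.1382, P4 0.1068.
Largest remainders: P7, P2, P1 receive the extra seats.

P1=5, P2=3, P3=5, P4=5, P5=1, P6=4, P7=1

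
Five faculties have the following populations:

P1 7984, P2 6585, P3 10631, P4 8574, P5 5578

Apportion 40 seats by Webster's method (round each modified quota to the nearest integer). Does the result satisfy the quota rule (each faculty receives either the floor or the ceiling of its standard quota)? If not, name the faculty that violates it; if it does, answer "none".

none

Standard quotas: P1 8.115, P2 6.693, P3 10.806, P4 8.715, P5 5.670.
Webster allocation: P1 8, P2 7, P3 11, P4 8, P5 6.
Every allocation lies between the lower and upper quota.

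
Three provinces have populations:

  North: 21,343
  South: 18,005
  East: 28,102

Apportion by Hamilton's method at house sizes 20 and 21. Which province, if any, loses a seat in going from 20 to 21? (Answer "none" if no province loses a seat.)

South

At 20 seats: North 6, South 6, East 8.
At 21 seats: North 7, South 5, East 9.
South drops from 6 to 5.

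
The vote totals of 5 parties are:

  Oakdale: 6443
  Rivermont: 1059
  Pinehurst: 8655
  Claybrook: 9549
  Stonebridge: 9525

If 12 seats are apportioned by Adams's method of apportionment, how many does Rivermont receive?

Standard divisor 35231/12 ≈ 2935.917; standard quotas: Oakdale 2.195, Rivermont 0.361, Pinehurst 2.948, Claybrook 3.252, Stonebridge 3.244.
Rounding up gives 3, 1, 3, 4, 4 = 15 seats, so the divisor must be adjusted.
With modified divisor 3800: modified quotas Oakdale 1.696, Rivermont 0.279, Pinehurst 2.278, Claybrook 2.513, Stonebridge 2.507.
Rounding up: Oakdale 2, Rivermont 1, Pinehurst 3, Claybrook 3, Stonebridge 3 (total 12).
Rivermont receives 1.

1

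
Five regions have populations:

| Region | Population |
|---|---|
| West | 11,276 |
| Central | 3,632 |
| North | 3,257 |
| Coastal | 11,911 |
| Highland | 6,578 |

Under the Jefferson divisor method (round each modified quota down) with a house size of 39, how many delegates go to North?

3

Standard divisor 36654/39 ≈ 939.846; standard quotas: West 11.998, Central 3.864, North 3.465, Coastal 12.673, Highland 6.999.
Rounding down gives 11, 3, 3, 12, 6 = 35 seats, so the divisor must be adjusted.
With modified divisor 900: modified quotas West 12.529, Central 4.036, North 3.619, Coastal 13.234, Highland 7.309.
Rounding down: West 12, Central 4, North 3, Coastal 13, Highland 7 (total 39).
North receives 3.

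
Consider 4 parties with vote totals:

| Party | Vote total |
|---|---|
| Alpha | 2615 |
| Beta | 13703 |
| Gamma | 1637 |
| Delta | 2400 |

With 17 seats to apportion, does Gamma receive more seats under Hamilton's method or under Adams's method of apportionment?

Hamilton: Alpha 2, Beta 12, Gamma 1, Delta 2.
Adams: Alpha 2, Beta 11, Gamma 2, Delta 2.
Gamma gets 1 under Hamilton and 2 under Adams.

Adams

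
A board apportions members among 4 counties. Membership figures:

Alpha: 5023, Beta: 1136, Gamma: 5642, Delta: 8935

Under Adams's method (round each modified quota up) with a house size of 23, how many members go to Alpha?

6

Standard divisor 20736/23 ≈ 901.565; standard quotas: Alpha 5.571, Beta 1.260, Gamma 6.258, Delta 9.911.
Rounding up gives 6, 2, 7, 10 = 25 seats, so the divisor must be adjusted.
With modified divisor 1000: modified quotas Alpha 5.023, Beta 1.136, Gamma 5.642, Delta 8.935.
Rounding up: Alpha 6, Beta 2, Gamma 6, Delta 9 (total 23).
Alpha receives 6.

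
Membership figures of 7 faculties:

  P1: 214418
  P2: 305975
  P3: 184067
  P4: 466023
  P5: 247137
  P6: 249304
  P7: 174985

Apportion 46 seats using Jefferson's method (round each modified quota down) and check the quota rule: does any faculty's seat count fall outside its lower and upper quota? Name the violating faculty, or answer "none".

Standard quotas: P1 5.355, P2 7.641, P3 4.597, P4 11.639, P5 6.172, P6 6.226, P7 4.370.
Jefferson allocation: P1 5, P2 8, P3 5, P4 12, P5 6, P6 6, P7 4.
Every allocation lies between the lower and upper quota.

none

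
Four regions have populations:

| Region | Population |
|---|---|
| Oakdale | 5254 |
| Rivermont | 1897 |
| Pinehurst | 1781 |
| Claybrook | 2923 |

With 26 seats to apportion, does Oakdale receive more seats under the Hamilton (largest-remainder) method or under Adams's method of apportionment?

Hamilton: Oakdale 12, Rivermont 4, Pinehurst 4, Claybrook 6.
Adams: Oakdale 11, Rivermont 4, Pinehurst 4, Claybrook 7.
Oakdale gets 12 under Hamilton and 11 under Adams.

Hamilton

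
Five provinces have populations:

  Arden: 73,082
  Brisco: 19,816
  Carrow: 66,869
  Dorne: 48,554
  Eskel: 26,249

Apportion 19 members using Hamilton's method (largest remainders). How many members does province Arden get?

Standard divisor: 234570 ÷ 19 ≈ 12345.789.
Standard quotas: Arden 5.9196, Brisco 1.6051, Carrow 5.4163, Dorne 3.9328, Eskel 2.1261.
Lower quotas: Arden 5, Brisco 1, Carrow 5, Dorne 3, Eskel 2 (sum 16, leaving 3 seats).
Remainders in descending order: Dorne 0.9328, Arden 0.9196, Brisco 0.6051, Carrow 0.4163, Eskel 0.1261.
Largest remainders: Dorne, Arden, Brisco receive the extra seats.
Arden receives 6.

6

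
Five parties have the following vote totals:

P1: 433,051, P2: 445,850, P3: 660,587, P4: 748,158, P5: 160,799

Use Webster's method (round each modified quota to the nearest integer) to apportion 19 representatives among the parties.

Standard divisor 2448445/19 ≈ 128865.526; standard quotas: P1 3.360, P2 3.460, P3 5.126, P4 5.806, P5 1.248.
Rounding to the nearest integer gives 3, 3, 5, 6, 1 = 18 seats, so the divisor must be adjusted.
With modified divisor 125600: modified quotas P1 3.448, P2 3.550, P3 5.259, P4 5.957, P5 1.280.
Rounding to the nearest integer: P1 3, P2 4, P3 5, P4 6, P5 1 (total 19).

P1 3, P2 4, P3 5, P4 6, P5 1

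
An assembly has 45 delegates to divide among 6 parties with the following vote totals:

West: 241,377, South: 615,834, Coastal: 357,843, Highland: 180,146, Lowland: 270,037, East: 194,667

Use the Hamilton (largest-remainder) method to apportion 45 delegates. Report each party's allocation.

Total 1859904; standard divisor 1859904/45 ≈ 41331.2.
Standard quotas: West 5.8401, South 14.9000, Coastal 8.6579, Highland 4.3586, Lowland 6.5335, East 4.7099.
Lower quotas: West 5, South 14, Coastal 8, Highland 4, Lowland 6, East 4 (sum 41, leaving 4 seats).
Remainders in descending order: South 0.9000, West 0.8401, East 0.7099, Coastal 0.6579, Lowland 0.5335, Highland 0.3586.
Largest remainders: South, West, East, Coastal receive the extra seats.

West: 6, South: 15, Coastal: 9, Highland: 4, Lowland: 6, East: 5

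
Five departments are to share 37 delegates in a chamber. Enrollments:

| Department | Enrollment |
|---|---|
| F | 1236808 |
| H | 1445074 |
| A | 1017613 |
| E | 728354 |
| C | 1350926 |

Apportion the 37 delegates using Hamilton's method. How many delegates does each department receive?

F=8, H=9, A=6, E=5, C=9

Standard divisor: 5778775 ÷ 37 ≈ 156183.108.
Standard quotas: F 7.9190, H 9.2524, A 6.5155, E 4.6635, C 8.6496.
Lower quotas: F 7, H 9, A 6, E 4, C 8 (sum 34, leaving 3 seats).
Remainders in descending order: F 0.9190, E 0.6635, C 0.6496, A 0.5155, H 0.2524.
The surplus seats go to F, E, C.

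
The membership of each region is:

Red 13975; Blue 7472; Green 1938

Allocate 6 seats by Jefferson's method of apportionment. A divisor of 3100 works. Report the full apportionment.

Red 4, Blue 2, Green 0

With modified divisor 3100: modified quotas Red 4.508, Blue 2.410, Green 0.625.
Rounding down: Red 4, Blue 2, Green 0 (total 6).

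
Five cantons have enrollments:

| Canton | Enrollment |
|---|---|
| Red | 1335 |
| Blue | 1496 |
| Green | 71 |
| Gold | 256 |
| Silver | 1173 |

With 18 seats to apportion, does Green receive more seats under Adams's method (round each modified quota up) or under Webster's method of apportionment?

Adams: Red 5, Blue 6, Green 1, Gold 1, Silver 5.
Webster: Red 6, Blue 6, Green 0, Gold 1, Silver 5.
Green gets 1 under Adams and 0 under Webster.

Adams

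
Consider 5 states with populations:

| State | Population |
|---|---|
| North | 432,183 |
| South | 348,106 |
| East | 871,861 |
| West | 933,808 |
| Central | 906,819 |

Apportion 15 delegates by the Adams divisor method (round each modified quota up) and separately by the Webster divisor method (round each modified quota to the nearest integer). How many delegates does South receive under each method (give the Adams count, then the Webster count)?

Adams: North 2, South 2, East 3, West 4, Central 4.
Webster: North 2, South 1, East 4, West 4, Central 4.
South gets 2 under Adams and 1 under Webster.

2 and 1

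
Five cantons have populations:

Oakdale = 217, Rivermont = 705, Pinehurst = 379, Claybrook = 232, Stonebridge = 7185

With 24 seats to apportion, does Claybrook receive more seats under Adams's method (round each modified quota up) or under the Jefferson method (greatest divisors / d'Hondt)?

Adams: Oakdale 1, Rivermont 2, Pinehurst 1, Claybrook 1, Stonebridge 19.
Jefferson: Oakdale 0, Rivermont 2, Pinehurst 1, Claybrook 0, Stonebridge 21.
Claybrook gets 1 under Adams and 0 under Jefferson.

Adams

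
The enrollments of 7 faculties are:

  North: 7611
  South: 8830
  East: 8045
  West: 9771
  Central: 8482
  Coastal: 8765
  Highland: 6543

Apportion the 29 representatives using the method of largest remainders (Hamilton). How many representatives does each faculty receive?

North 4, South 5, East 4, West 5, Central 4, Coastal 4, Highland 3

The standard divisor is 58047/29 ≈ 2001.621.
Standard quotas: North 3.8024, South 4.4114, East 4.0192, West 4.8815, Central 4.2376, Coastal 4.3790, Highland 3.2689.
Lower quotas: North 3, South 4, East 4, West 4, Central 4, Coastal 4, Highland 3 (sum 26, leaving 3 seats).
Remainders in descending order: West 0.8815, North 0.8024, South 0.4114, Coastal 0.3790, Highland 0.2689, Central 0.2376, East 0.0192.
Largest remainders: West, North, South receive the extra seats.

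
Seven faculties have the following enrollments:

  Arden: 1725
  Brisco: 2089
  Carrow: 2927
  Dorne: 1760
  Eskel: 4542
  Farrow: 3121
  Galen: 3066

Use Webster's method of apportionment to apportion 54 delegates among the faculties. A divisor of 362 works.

Arden=5, Brisco=6, Carrow=8, Dorne=5, Eskel=13, Farrow=9, Galen=8

With modified divisor 362: modified quotas Arden 4.765, Brisco 5.771, Carrow 8.086, Dorne 4.862, Eskel 12.547, Farrow 8.622, Galen 8.470.
Rounding to the nearest integer: Arden 5, Brisco 6, Carrow 8, Dorne 5, Eskel 13, Farrow 9, Galen 8 (total 54).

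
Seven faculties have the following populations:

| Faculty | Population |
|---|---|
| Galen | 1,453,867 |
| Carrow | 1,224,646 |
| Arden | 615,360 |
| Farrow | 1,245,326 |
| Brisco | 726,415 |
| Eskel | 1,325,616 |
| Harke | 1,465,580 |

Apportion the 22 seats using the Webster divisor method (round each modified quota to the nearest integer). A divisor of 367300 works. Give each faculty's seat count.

With modified divisor 367300: modified quotas Galen 3.958, Carrow 3.334, Arden 1.675, Farrow 3.390, Brisco 1.978, Eskel 3.609, Harke 3.990.
Rounding to the nearest integer: Galen 4, Carrow 3, Arden 2, Farrow 3, Brisco 2, Eskel 4, Harke 4 (total 22).

Galen 4, Carrow 3, Arden 2, Farrow 3, Brisco 2, Eskel 4, Harke 4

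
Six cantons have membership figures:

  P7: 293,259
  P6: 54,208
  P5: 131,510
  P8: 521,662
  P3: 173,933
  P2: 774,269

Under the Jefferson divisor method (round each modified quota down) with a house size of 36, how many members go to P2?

Standard divisor 1948841/36 ≈ 54134.472; standard quotas: P7 5.417, P6 1.001, P5 2.429, P8 9.636, P3 3.213, P2 14.303.
Rounding down gives 5, 1, 2, 9, 3, 14 = 34 seats, so the divisor must be adjusted.
With modified divisor 50200: modified quotas P7 5.842, P6 1.080, P5 2.620, P8 10.392, P3 3.465, P2 15.424.
Rounding down: P7 5, P6 1, P5 2, P8 10, P3 3, P2 15 (total 36).
P2 receives 15.

15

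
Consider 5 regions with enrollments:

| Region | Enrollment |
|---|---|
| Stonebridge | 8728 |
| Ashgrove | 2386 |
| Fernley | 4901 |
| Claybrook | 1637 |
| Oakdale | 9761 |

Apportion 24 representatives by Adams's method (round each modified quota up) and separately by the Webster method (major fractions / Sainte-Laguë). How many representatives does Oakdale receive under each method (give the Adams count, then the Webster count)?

8 and 9

Adams: Stonebridge 8, Ashgrove 2, Fernley 4, Claybrook 2, Oakdale 8.
Webster: Stonebridge 8, Ashgrove 2, Fernley 4, Claybrook 1, Oakdale 9.
Oakdale gets 8 under Adams and 9 under Webster.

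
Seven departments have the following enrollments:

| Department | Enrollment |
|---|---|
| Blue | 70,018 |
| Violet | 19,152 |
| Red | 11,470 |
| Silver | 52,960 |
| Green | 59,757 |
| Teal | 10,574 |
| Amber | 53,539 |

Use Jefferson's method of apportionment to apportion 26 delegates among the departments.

Standard divisor 277470/26 ≈ 10671.923; standard quotas: Blue 6.561, Violet 1.795, Red 1.075, Silver 4.963, Green 5.599, Teal 0.991, Amber 5.017.
Rounding down gives 6, 1, 1, 4, 5, 0, 5 = 22 seats, so the divisor must be adjusted.
With modified divisor 9800: modified quotas Blue 7.145, Violet 1.954, Red 1.170, Silver 5.404, Green 6.098, Teal 1.079, Amber 5.463.
Rounding down: Blue 7, Violet 1, Red 1, Silver 5, Green 6, Teal 1, Amber 5 (total 26).

Blue 7; Violet 1; Red 1; Silver 5; Green 6; Teal 1; Amber 5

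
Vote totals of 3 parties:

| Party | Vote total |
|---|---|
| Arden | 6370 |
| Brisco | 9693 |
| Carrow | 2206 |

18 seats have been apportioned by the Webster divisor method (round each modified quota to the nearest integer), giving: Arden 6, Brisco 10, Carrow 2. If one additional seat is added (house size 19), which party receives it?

Priority for the next seat is population ÷ (current seats + 0.5).
Priorities: Arden 980.000, Brisco 923.143, Carrow 882.400.
Highest priority: Arden.

Arden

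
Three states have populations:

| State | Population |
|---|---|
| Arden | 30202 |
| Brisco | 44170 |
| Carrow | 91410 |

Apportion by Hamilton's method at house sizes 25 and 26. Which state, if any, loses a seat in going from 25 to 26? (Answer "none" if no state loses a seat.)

none

At 25 seats: Arden 4, Brisco 7, Carrow 14.
At 26 seats: Arden 5, Brisco 7, Carrow 14.
No state's allocation decreased.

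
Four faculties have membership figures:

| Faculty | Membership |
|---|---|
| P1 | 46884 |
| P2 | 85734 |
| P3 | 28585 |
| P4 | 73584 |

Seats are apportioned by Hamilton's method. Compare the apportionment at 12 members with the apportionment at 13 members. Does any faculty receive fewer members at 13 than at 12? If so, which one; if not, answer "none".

P3

At 12 seats: P1 2, P2 4, P3 2, P4 4.
At 13 seats: P1 3, P2 5, P3 1, P4 4.
P3 drops from 2 to 1.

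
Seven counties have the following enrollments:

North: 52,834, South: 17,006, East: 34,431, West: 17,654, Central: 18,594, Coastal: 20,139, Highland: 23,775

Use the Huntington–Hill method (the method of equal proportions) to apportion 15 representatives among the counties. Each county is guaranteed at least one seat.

With divisor 12816: modified quotas North 4.123, South 1.327, East 2.687, West 1.377, Central 1.451, Coastal 1.571, Highland 1.855.
Geometric-mean thresholds: North √(4·5)=4.472, South √(1·2)=1.414, East √(2·3)=2.449, West √(1·2)=1.414, Central √(1·2)=1.414, Coastal √(1·2)=1.414, Highland √(1·2)=1.414.
Each quota rounded against its threshold gives North 4, South 1, East 3, West 1, Central 2, Coastal 2, Highland 2 (total 15).

North 4, South 1, East 3, West 1, Central 2, Coastal 2, Highland 2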